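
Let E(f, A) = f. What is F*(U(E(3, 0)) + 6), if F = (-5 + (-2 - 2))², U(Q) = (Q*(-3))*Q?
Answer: -1701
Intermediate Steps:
U(Q) = -3*Q² (U(Q) = (-3*Q)*Q = -3*Q²)
F = 81 (F = (-5 - 4)² = (-9)² = 81)
F*(U(E(3, 0)) + 6) = 81*(-3*3² + 6) = 81*(-3*9 + 6) = 81*(-27 + 6) = 81*(-21) = -1701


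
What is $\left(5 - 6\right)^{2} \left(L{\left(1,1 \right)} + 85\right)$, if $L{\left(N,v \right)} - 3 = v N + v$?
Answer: $90$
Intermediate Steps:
$L{\left(N,v \right)} = 3 + v + N v$ ($L{\left(N,v \right)} = 3 + \left(v N + v\right) = 3 + \left(N v + v\right) = 3 + \left(v + N v\right) = 3 + v + N v$)
$\left(5 - 6\right)^{2} \left(L{\left(1,1 \right)} + 85\right) = \left(5 - 6\right)^{2} \left(\left(3 + 1 + 1 \cdot 1\right) + 85\right) = \left(-1\right)^{2} \left(\left(3 + 1 + 1\right) + 85\right) = 1 \left(5 + 85\right) = 1 \cdot 90 = 90$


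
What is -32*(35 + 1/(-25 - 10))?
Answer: -39168/35 ≈ -1119.1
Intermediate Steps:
-32*(35 + 1/(-25 - 10)) = -32*(35 + 1/(-35)) = -32*(35 - 1/35) = -32*1224/35 = -39168/35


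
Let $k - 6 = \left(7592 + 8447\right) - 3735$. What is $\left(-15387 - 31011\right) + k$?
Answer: $-34088$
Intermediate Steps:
$k = 12310$ ($k = 6 + \left(\left(7592 + 8447\right) - 3735\right) = 6 + \left(16039 - 3735\right) = 6 + 12304 = 12310$)
$\left(-15387 - 31011\right) + k = \left(-15387 - 31011\right) + 12310 = -46398 + 12310 = -34088$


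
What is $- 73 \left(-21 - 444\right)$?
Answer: $33945$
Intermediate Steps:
$- 73 \left(-21 - 444\right) = \left(-73\right) \left(-465\right) = 33945$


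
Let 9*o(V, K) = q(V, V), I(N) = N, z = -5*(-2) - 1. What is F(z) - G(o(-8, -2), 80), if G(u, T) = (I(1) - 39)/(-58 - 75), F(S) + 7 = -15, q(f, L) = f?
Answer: -156/7 ≈ -22.286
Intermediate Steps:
z = 9 (z = 10 - 1 = 9)
o(V, K) = V/9
F(S) = -22 (F(S) = -7 - 15 = -22)
G(u, T) = 2/7 (G(u, T) = (1 - 39)/(-58 - 75) = -38/(-133) = -38*(-1/133) = 2/7)
F(z) - G(o(-8, -2), 80) = -22 - 1*2/7 = -22 - 2/7 = -156/7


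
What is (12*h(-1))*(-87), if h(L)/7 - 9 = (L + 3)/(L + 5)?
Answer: -69426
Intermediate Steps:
h(L) = 63 + 7*(3 + L)/(5 + L) (h(L) = 63 + 7*((L + 3)/(L + 5)) = 63 + 7*((3 + L)/(5 + L)) = 63 + 7*(3 + L)/(5 + L))
(12*h(-1))*(-87) = (12*(14*(24 + 5*(-1))/(5 - 1)))*(-87) = (12*(14*(24 - 5)/4))*(-87) = (12*(14*(¼)*19))*(-87) = (12*(133/2))*(-87) = 798*(-87) = -69426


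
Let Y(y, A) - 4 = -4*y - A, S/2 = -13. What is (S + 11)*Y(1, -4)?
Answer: -60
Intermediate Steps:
S = -26 (S = 2*(-13) = -26)
Y(y, A) = 4 - A - 4*y (Y(y, A) = 4 + (-4*y - A) = 4 + (-A - 4*y) = 4 - A - 4*y)
(S + 11)*Y(1, -4) = (-26 + 11)*(4 - 1*(-4) - 4*1) = -15*(4 + 4 - 4) = -15*4 = -60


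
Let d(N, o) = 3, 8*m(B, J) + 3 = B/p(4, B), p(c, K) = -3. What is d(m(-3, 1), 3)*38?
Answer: 114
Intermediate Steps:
m(B, J) = -3/8 - B/24 (m(B, J) = -3/8 + (B/(-3))/8 = -3/8 + (B*(-⅓))/8 = -3/8 + (-B/3)/8 = -3/8 - B/24)
d(m(-3, 1), 3)*38 = 3*38 = 114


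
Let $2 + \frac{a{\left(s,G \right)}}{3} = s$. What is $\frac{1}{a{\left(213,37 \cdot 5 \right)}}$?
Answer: $\frac{1}{633} \approx 0.0015798$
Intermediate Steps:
$a{\left(s,G \right)} = -6 + 3 s$
$\frac{1}{a{\left(213,37 \cdot 5 \right)}} = \frac{1}{-6 + 3 \cdot 213} = \frac{1}{-6 + 639} = \frac{1}{633}$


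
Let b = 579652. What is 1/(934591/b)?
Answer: 30508/49189 ≈ 0.62022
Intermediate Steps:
1/(934591/b) = 1/(934591/579652) = 1/(934591*(1/579652)) = 1/(49189/30508) = 30508/49189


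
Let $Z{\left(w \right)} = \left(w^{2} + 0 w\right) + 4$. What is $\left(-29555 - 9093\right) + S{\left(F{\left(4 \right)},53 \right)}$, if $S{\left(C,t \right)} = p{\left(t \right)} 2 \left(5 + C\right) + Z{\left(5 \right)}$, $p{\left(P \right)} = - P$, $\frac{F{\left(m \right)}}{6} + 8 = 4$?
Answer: $-36605$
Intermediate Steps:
$F{\left(m \right)} = -24$ ($F{\left(m \right)} = -48 + 6 \cdot 4 = -48 + 24 = -24$)
$Z{\left(w \right)} = 4 + w^{2}$ ($Z{\left(w \right)} = \left(w^{2} + 0\right) + 4 = w^{2} + 4 = 4 + w^{2}$)
$S{\left(C,t \right)} = 29 - t \left(10 + 2 C\right)$ ($S{\left(C,t \right)} = - t 2 \left(5 + C\right) + \left(4 + 5^{2}\right) = - t \left(10 + 2 C\right) + \left(4 + 25\right) = - t \left(10 + 2 C\right) + 29 = 29 - t \left(10 + 2 C\right)$)
$\left(-29555 - 9093\right) + S{\left(F{\left(4 \right)},53 \right)} = \left(-29555 - 9093\right) - \left(501 - 2544\right) = -38648 + \left(29 - 530 + 2544\right) = -38648 + 2043 = -36605$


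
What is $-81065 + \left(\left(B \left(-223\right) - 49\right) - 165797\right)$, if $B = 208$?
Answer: $-293295$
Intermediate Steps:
$-81065 + \left(\left(B \left(-223\right) - 49\right) - 165797\right) = -81065 + \left(\left(208 \left(-223\right) - 49\right) - 165797\right) = -81065 - 212230 = -293295$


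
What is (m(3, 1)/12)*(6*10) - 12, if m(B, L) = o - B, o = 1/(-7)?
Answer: -194/7 ≈ -27.714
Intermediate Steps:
o = -1/7 ≈ -0.14286
m(B, L) = -1/7 - B
(m(3, 1)/12)*(6*10) - 12 = ((-1/7 - 1*3)/12)*(6*10) - 12 = ((-1/7 - 3)*(1/12))*60 - 12 = -22/7*1/12*60 - 12 = -11/42*60 - 12 = -110/7 - 12 = -194/7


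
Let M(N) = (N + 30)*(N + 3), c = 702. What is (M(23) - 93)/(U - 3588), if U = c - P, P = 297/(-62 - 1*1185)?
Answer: -320479/719709 ≈ -0.44529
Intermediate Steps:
P = -297/1247 (P = 297/(-62 - 1185) = 297/(-1247) = 297*(-1/1247) = -297/1247 ≈ -0.23817)
M(N) = (3 + N)*(30 + N) (M(N) = (30 + N)*(3 + N) = (3 + N)*(30 + N))
U = 875691/1247 (U = 702 - 1*(-297/1247) = 702 + 297/1247 = 875691/1247 ≈ 702.24)
(M(23) - 93)/(U - 3588) = ((90 + 23**2 + 33*23) - 93)/(875691/1247 - 3588) = ((90 + 529 + 759) - 93)/(-3598545/1247) = (1378 - 93)*(-1247/3598545) = 1285*(-1247/3598545) = -320479/719709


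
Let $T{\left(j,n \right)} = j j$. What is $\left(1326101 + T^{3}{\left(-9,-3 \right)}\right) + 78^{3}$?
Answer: $2332094$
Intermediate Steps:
$T{\left(j,n \right)} = j^{2}$
$\left(1326101 + T^{3}{\left(-9,-3 \right)}\right) + 78^{3} = \left(1326101 + \left(\left(-9\right)^{2}\right)^{3}\right) + 78^{3} = \left(1326101 + 81^{3}\right) + 474552 = \left(1326101 + 531441\right) + 474552 = 1857542 + 474552 = 2332094$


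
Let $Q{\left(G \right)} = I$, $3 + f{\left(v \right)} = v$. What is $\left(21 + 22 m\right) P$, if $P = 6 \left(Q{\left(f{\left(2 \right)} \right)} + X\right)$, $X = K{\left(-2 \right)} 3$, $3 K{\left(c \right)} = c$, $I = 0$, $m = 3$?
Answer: $-1044$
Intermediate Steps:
$f{\left(v \right)} = -3 + v$
$Q{\left(G \right)} = 0$
$K{\left(c \right)} = \frac{c}{3}$
$X = -2$ ($X = \frac{1}{3} \left(-2\right) 3 = \left(- \frac{2}{3}\right) 3 = -2$)
$P = -12$ ($P = 6 \left(0 - 2\right) = 6 \left(-2\right) = -12$)
$\left(21 + 22 m\right) P = \left(21 + 22 \cdot 3\right) \left(-12\right) = \left(21 + 66\right) \left(-12\right) = 87 \left(-12\right) = -1044$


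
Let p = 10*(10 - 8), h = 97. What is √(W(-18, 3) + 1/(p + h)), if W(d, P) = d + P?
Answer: I*√22802/39 ≈ 3.8719*I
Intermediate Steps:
W(d, P) = P + d
p = 20 (p = 10*2 = 20)
√(W(-18, 3) + 1/(p + h)) = √((3 - 18) + 1/(20 + 97)) = √(-15 + 1/117) = √(-1754/117) = I*√22802/39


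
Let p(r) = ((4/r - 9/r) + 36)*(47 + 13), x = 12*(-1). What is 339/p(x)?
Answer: 339/2185 ≈ 0.15515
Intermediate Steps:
x = -12
p(r) = 2160 - 300/r (p(r) = (-5/r + 36)*60 = (36 - 5/r)*60 = 2160 - 300/r)
339/p(x) = 339/(2160 - 300/(-12)) = 339/(2160 - 300*(-1/12)) = 339/(2160 + 25) = 339/2185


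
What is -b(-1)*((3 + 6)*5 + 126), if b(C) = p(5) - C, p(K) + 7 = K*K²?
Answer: -20349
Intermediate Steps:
p(K) = -7 + K³ (p(K) = -7 + K*K² = -7 + K³)
b(C) = 118 - C (b(C) = (-7 + 5³) - C = (-7 + 125) - C = 118 - C)
-b(-1)*((3 + 6)*5 + 126) = -(118 - 1*(-1))*((3 + 6)*5 + 126) = -(118 + 1)*(9*5 + 126) = -119*(45 + 126) = -119*171 = -1*20349 = -20349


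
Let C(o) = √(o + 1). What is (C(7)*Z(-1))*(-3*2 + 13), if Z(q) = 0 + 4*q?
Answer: -56*√2 ≈ -79.196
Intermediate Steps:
C(o) = √(1 + o)
Z(q) = 4*q
(C(7)*Z(-1))*(-3*2 + 13) = (√(1 + 7)*(4*(-1)))*(-3*2 + 13) = (√8*(-4))*(-6 + 13) = ((2*√2)*(-4))*7 = -8*√2*7 = -56*√2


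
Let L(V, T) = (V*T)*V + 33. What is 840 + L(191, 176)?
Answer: 6421529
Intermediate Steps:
L(V, T) = 33 + T*V² (L(V, T) = (T*V)*V + 33 = T*V² + 33 = 33 + T*V²)
840 + L(191, 176) = 840 + (33 + 176*191²) = 840 + (33 + 176*36481) = 840 + (33 + 6420656) = 840 + 6420689 = 6421529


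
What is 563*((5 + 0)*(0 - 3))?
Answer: -8445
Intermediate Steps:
563*((5 + 0)*(0 - 3)) = 563*(5*(-3)) = 563*(-15) = -8445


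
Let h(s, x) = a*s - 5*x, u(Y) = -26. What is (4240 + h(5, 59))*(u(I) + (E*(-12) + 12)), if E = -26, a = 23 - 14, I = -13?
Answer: 1189020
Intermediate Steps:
a = 9
h(s, x) = -5*x + 9*s (h(s, x) = 9*s - 5*x = -5*x + 9*s)
(4240 + h(5, 59))*(u(I) + (E*(-12) + 12)) = (4240 + (-5*59 + 9*5))*(-26 + (-26*(-12) + 12)) = (4240 + (-295 + 45))*(-26 + (312 + 12)) = (4240 - 250)*(-26 + 324) = 3990*298 = 1189020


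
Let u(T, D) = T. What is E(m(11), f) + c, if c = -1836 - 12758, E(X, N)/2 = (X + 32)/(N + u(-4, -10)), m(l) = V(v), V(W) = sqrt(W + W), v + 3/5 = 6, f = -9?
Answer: -189786/13 - 6*sqrt(30)/65 ≈ -14599.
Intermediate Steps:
v = 27/5 (v = -3/5 + 6 = 27/5 ≈ 5.4000)
V(W) = sqrt(2)*sqrt(W) (V(W) = sqrt(2*W) = sqrt(2)*sqrt(W))
m(l) = 3*sqrt(30)/5 (m(l) = sqrt(2)*sqrt(27/5) = sqrt(2)*(3*sqrt(15)/5) = 3*sqrt(30)/5)
E(X, N) = 2*(32 + X)/(-4 + N) (E(X, N) = 2*((X + 32)/(N - 4)) = 2*((32 + X)/(-4 + N)) = 2*(32 + X)/(-4 + N))
c = -14594
E(m(11), f) + c = 2*(32 + 3*sqrt(30)/5)/(-4 - 9) - 14594 = 2*(32 + 3*sqrt(30)/5)/(-13) - 14594 = 2*(-1/13)*(32 + 3*sqrt(30)/5) - 14594 = (-64/13 - 6*sqrt(30)/65) - 14594 = -189786/13 - 6*sqrt(30)/65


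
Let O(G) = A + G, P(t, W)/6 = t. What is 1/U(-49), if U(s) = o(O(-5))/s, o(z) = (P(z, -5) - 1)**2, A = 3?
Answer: -49/169 ≈ -0.28994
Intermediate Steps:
P(t, W) = 6*t
O(G) = 3 + G
o(z) = (-1 + 6*z)**2 (o(z) = (6*z - 1)**2 = (-1 + 6*z)**2)
U(s) = 169/s (U(s) = (-1 + 6*(3 - 5))**2/s = (-1 + 6*(-2))**2/s = (-1 - 12)**2/s = (-13)**2/s = 169/s)
1/U(-49) = 1/(169/(-49)) = 1/(169*(-1/49)) = 1/(-169/49) = -49/169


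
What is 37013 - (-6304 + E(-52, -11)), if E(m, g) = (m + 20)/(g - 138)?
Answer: 6454201/149 ≈ 43317.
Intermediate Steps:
E(m, g) = (20 + m)/(-138 + g)
37013 - (-6304 + E(-52, -11)) = 37013 - (-6304 + (20 - 52)/(-138 - 11)) = 37013 - (-6304 - 32/(-149)) = 37013 - (-6304 - 1/149*(-32)) = 37013 - (-6304 + 32/149) = 37013 - 1*(-939264/149) = 37013 + 939264/149 = 6454201/149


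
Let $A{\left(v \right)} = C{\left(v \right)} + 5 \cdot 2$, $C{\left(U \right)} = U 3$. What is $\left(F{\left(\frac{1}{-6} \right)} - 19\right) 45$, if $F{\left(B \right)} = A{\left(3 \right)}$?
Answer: $0$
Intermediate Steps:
$C{\left(U \right)} = 3 U$
$A{\left(v \right)} = 10 + 3 v$ ($A{\left(v \right)} = 3 v + 5 \cdot 2 = 3 v + 10 = 10 + 3 v$)
$F{\left(B \right)} = 19$ ($F{\left(B \right)} = 10 + 3 \cdot 3 = 10 + 9 = 19$)
$\left(F{\left(\frac{1}{-6} \right)} - 19\right) 45 = \left(19 - 19\right) 45 = 0 \cdot 45 = 0$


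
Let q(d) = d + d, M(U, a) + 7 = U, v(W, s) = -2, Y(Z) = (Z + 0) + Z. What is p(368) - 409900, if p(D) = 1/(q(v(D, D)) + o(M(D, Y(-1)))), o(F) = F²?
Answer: -53416938299/130317 ≈ -4.0990e+5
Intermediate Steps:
Y(Z) = 2*Z (Y(Z) = Z + Z = 2*Z)
M(U, a) = -7 + U
q(d) = 2*d
p(D) = 1/(-4 + (-7 + D)²) (p(D) = 1/(2*(-2) + (-7 + D)²) = 1/(-4 + (-7 + D)²))
p(368) - 409900 = 1/(-4 + (-7 + 368)²) - 409900 = 1/(-4 + 361²) - 409900 = 1/(-4 + 130321) - 409900 = 1/130317 - 409900 = -53416938299/130317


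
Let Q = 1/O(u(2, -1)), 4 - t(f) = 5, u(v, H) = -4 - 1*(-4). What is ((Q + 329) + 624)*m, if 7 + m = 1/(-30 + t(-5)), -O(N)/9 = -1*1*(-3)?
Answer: -180940/27 ≈ -6701.5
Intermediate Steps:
u(v, H) = 0 (u(v, H) = -4 + 4 = 0)
t(f) = -1 (t(f) = 4 - 1*5 = 4 - 5 = -1)
O(N) = -27 (O(N) = -9*(-1*1)*(-3) = -(-9)*(-3) = -9*3 = -27)
m = -218/31 (m = -7 + 1/(-30 - 1) = -7 + 1/(-31) = -7 - 1/31 = -218/31 ≈ -7.0323)
Q = -1/27 (Q = 1/(-27) = -1/27 ≈ -0.037037)
((Q + 329) + 624)*m = ((-1/27 + 329) + 624)*(-218/31) = (8882/27 + 624)*(-218/31) = (25730/27)*(-218/31) = -180940/27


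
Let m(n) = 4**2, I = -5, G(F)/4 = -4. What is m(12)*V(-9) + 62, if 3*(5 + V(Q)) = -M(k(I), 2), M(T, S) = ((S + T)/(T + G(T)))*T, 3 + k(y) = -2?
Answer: -298/21 ≈ -14.190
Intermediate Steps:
G(F) = -16 (G(F) = 4*(-4) = -16)
m(n) = 16
k(y) = -5 (k(y) = -3 - 2 = -5)
M(T, S) = T*(S + T)/(-16 + T) (M(T, S) = ((S + T)/(T - 16))*T = ((S + T)/(-16 + T))*T = T*(S + T)/(-16 + T))
V(Q) = -100/21 (V(Q) = -5 + (-(-5)*(2 - 5)/(-16 - 5))/3 = -5 + (-(-5)*(-3)/(-21))/3 = -5 + (-(-5)*(-1)*(-3)/21)/3 = -5 + (-1*(-5/7))/3 = -5 + (1/3)*(5/7) = -5 + 5/21 = -100/21)
m(12)*V(-9) + 62 = 16*(-100/21) + 62 = -1600/21 + 62 = -298/21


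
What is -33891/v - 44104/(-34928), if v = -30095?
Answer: 652561/273170 ≈ 2.3888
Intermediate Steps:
-33891/v - 44104/(-34928) = -33891/(-30095) - 44104/(-34928) = -33891*(-1/30095) - 44104*(-1/34928) = 2607/2315 + 149/118 = 652561/273170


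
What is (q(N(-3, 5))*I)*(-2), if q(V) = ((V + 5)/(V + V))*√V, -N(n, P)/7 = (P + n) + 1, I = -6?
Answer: 32*I*√21/7 ≈ 20.949*I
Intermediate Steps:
N(n, P) = -7 - 7*P - 7*n (N(n, P) = -7*((P + n) + 1) = -7*(1 + P + n) = -7 - 7*P - 7*n)
q(V) = (5 + V)/(2*√V) (q(V) = ((5 + V)/((2*V)))*√V = ((5 + V)*(1/(2*V)))*√V = ((5 + V)/(2*V))*√V = (5 + V)/(2*√V))
(q(N(-3, 5))*I)*(-2) = (((5 + (-7 - 7*5 - 7*(-3)))/(2*√(-7 - 7*5 - 7*(-3))))*(-6))*(-2) = (((5 + (-7 - 35 + 21))/(2*√(-7 - 35 + 21)))*(-6))*(-2) = (((5 - 21)/(2*√(-21)))*(-6))*(-2) = (((½)*(-I*√21/21)*(-16))*(-6))*(-2) = ((8*I*√21/21)*(-6))*(-2) = -16*I*√21/7*(-2) = 32*I*√21/7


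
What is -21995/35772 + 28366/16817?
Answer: 644818637/601577724 ≈ 1.0719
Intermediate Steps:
-21995/35772 + 28366/16817 = 644818637/601577724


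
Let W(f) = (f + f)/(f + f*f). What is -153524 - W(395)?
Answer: -30397753/198 ≈ -1.5352e+5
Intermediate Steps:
W(f) = 2*f/(f + f**2) (W(f) = (2*f)/(f + f**2) = 2*f/(f + f**2))
-153524 - W(395) = -153524 - 2/(1 + 395) = -153524 - 2/396 = -153524 - 1*1/198 = -153524 - 1/198 = -30397753/198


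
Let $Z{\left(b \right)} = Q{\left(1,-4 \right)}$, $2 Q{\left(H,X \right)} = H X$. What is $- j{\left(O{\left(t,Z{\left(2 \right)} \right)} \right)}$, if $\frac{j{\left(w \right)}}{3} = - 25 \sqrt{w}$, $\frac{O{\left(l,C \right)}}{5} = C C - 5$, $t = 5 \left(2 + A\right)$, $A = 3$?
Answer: $75 i \sqrt{5} \approx 167.71 i$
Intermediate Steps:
$Q{\left(H,X \right)} = \frac{H X}{2}$
$Z{\left(b \right)} = -2$ ($Z{\left(b \right)} = \frac{1}{2} \cdot 1 \left(-4\right) = -2$)
$t = 25$ ($t = 5 \left(2 + 3\right) = 5 \cdot 5 = 25$)
$O{\left(l,C \right)} = -25 + 5 C^{2}$ ($O{\left(l,C \right)} = 5 \left(C C - 5\right) = 5 \left(C^{2} - 5\right) = 5 \left(-5 + C^{2}\right) = -25 + 5 C^{2}$)
$j{\left(w \right)} = - 75 \sqrt{w}$ ($j{\left(w \right)} = 3 \left(- 25 \sqrt{w}\right) = - 75 \sqrt{w}$)
$- j{\left(O{\left(t,Z{\left(2 \right)} \right)} \right)} = - \left(-75\right) \sqrt{-25 + 5 \left(-2\right)^{2}} = - \left(-75\right) \sqrt{-25 + 5 \cdot 4} = - \left(-75\right) \sqrt{-25 + 20} = - \left(-75\right) \sqrt{-5} = - \left(-75\right) i \sqrt{5} = 75 i \sqrt{5}$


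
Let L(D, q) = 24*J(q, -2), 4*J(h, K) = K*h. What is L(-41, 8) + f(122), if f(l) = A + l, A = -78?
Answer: -52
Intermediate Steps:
f(l) = -78 + l
J(h, K) = K*h/4 (J(h, K) = (K*h)/4 = K*h/4)
L(D, q) = -12*q (L(D, q) = 24*((¼)*(-2)*q) = 24*(-q/2) = -12*q)
L(-41, 8) + f(122) = -12*8 + (-78 + 122) = -96 + 44 = -52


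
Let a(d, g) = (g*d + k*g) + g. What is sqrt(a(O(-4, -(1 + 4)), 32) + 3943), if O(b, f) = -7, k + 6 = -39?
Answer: sqrt(2311) ≈ 48.073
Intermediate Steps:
k = -45 (k = -6 - 39 = -45)
a(d, g) = -44*g + d*g (a(d, g) = (g*d - 45*g) + g = (d*g - 45*g) + g = (-45*g + d*g) + g = -44*g + d*g)
sqrt(a(O(-4, -(1 + 4)), 32) + 3943) = sqrt(32*(-44 - 7) + 3943) = sqrt(32*(-51) + 3943) = sqrt(-1632 + 3943) = sqrt(2311)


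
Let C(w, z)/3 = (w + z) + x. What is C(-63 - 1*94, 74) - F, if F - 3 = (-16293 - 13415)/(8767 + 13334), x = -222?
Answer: -20259010/22101 ≈ -916.66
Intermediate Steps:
C(w, z) = -666 + 3*w + 3*z (C(w, z) = 3*((w + z) - 222) = 3*(-222 + w + z) = -666 + 3*w + 3*z)
F = 36595/22101 (F = 3 + (-16293 - 13415)/(8767 + 13334) = 3 - 29708/22101 = 36595/22101 ≈ 1.6558)
C(-63 - 1*94, 74) - F = (-666 + 3*(-63 - 1*94) + 3*74) - 1*36595/22101 = (-666 + 3*(-63 - 94) + 222) - 36595/22101 = (-666 + 3*(-157) + 222) - 36595/22101 = (-666 - 471 + 222) - 36595/22101 = -915 - 36595/22101 = -20259010/22101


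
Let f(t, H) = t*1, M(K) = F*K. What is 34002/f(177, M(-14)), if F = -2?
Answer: 11334/59 ≈ 192.10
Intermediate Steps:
M(K) = -2*K
f(t, H) = t
34002/f(177, M(-14)) = 34002/177 = 34002*(1/177) = 11334/59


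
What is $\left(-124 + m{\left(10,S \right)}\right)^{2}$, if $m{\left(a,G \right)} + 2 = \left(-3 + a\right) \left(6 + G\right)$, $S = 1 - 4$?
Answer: $11025$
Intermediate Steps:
$S = -3$ ($S = 1 - 4 = -3$)
$m{\left(a,G \right)} = -2 + \left(-3 + a\right) \left(6 + G\right)$
$\left(-124 + m{\left(10,S \right)}\right)^{2} = \left(-124 - -19\right)^{2} = \left(-124 + \left(-20 + 9 + 60 - 30\right)\right)^{2} = \left(-124 + 19\right)^{2} = \left(-105\right)^{2} = 11025$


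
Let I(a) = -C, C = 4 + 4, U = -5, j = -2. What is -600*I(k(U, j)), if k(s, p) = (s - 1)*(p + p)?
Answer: 4800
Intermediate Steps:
k(s, p) = 2*p*(-1 + s) (k(s, p) = (-1 + s)*(2*p) = 2*p*(-1 + s))
C = 8
I(a) = -8 (I(a) = -1*8 = -8)
-600*I(k(U, j)) = -600*(-8) = 4800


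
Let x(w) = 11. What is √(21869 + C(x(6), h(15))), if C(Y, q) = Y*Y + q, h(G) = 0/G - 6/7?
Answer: 2*√269367/7 ≈ 148.29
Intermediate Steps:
h(G) = -6/7 (h(G) = 0 - 6*⅐ = 0 - 6/7 = -6/7)
C(Y, q) = q + Y² (C(Y, q) = Y² + q = q + Y²)
√(21869 + C(x(6), h(15))) = √(21869 + (-6/7 + 11²)) = √(21869 + (-6/7 + 121)) = √(21869 + 841/7) = √(153924/7) = 2*√269367/7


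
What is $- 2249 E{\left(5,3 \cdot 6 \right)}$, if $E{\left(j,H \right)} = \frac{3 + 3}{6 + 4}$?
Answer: $- \frac{6747}{5} \approx -1349.4$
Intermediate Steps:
$E{\left(j,H \right)} = \frac{3}{5}$ ($E{\left(j,H \right)} = \frac{6}{10} = 6 \cdot \frac{1}{10} = \frac{3}{5}$)
$- 2249 E{\left(5,3 \cdot 6 \right)} = \left(-2249\right) \frac{3}{5} = - \frac{6747}{5}$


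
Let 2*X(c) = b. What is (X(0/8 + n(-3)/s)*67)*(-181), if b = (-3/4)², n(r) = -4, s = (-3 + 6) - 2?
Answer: -109143/32 ≈ -3410.7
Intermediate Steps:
s = 1 (s = 3 - 2 = 1)
b = 9/16 (b = (-3*¼)² = (-¾)² = 9/16 ≈ 0.56250)
X(c) = 9/32 (X(c) = (½)*(9/16) = 9/32)
(X(0/8 + n(-3)/s)*67)*(-181) = ((9/32)*67)*(-181) = (603/32)*(-181) = -109143/32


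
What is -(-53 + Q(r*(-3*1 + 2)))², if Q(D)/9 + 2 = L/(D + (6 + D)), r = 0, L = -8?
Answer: -6889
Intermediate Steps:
Q(D) = -18 - 72/(6 + 2*D) (Q(D) = -18 + 9*(-8/(D + (6 + D))) = -18 + 9*(-8/(6 + 2*D)) = -18 - 72/(6 + 2*D))
-(-53 + Q(r*(-3*1 + 2)))² = -(-53 + 18*(-5 - 0*(-3*1 + 2))/(3 + 0*(-3*1 + 2)))² = -(-53 + 18*(-5 - 0*(-3 + 2))/(3 + 0*(-3 + 2)))² = -(-53 + 18*(-5 - 0*(-1))/(3 + 0*(-1)))² = -(-53 + 18*(-5 - 1*0)/(3 + 0))² = -(-53 + 18*(-5 + 0)/3)² = -(-53 + 18*(⅓)*(-5))² = -(-53 - 30)² = -1*(-83)² = -1*6889 = -6889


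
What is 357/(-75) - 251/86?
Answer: -16509/2150 ≈ -7.6786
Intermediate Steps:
357/(-75) - 251/86 = 357*(-1/75) - 251*1/86 = -119/25 - 251/86 = -16509/2150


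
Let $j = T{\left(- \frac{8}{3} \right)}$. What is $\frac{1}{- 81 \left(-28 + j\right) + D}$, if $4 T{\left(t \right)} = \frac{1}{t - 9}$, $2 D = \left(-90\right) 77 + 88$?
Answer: $- \frac{140}{161177} \approx -0.00086861$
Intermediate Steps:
$D = -3421$ ($D = \frac{\left(-90\right) 77 + 88}{2} = \frac{-6930 + 88}{2} = \frac{1}{2} \left(-6842\right) = -3421$)
$T{\left(t \right)} = \frac{1}{4 \left(-9 + t\right)}$ ($T{\left(t \right)} = \frac{1}{4 \left(t - 9\right)} = \frac{1}{4 \left(-9 + t\right)}$)
$j = - \frac{3}{140}$ ($j = \frac{1}{4 \left(-9 - \frac{8}{3}\right)} = \frac{1}{4 \left(- \frac{35}{3}\right)} = \frac{1}{4} \left(- \frac{3}{35}\right) = - \frac{3}{140} \approx -0.021429$)
$\frac{1}{- 81 \left(-28 + j\right) + D} = \frac{1}{- 81 \left(-28 - \frac{3}{140}\right) - 3421} = \frac{1}{\left(-81\right) \left(- \frac{3923}{140}\right) - 3421} = \frac{1}{\frac{317763}{140} - 3421} = \frac{1}{- \frac{161177}{140}} = - \frac{140}{161177}$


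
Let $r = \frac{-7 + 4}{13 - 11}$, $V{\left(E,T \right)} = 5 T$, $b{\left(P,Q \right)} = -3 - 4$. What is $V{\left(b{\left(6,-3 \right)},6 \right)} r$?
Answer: $-45$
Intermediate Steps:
$b{\left(P,Q \right)} = -7$
$r = - \frac{3}{2} \approx -1.5$
$V{\left(b{\left(6,-3 \right)},6 \right)} r = 5 \cdot 6 \left(- \frac{3}{2}\right) = 30 \left(- \frac{3}{2}\right) = -45$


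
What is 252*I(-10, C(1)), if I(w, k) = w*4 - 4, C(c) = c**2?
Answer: -11088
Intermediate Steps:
I(w, k) = -4 + 4*w (I(w, k) = 4*w - 4 = -4 + 4*w)
252*I(-10, C(1)) = 252*(-4 + 4*(-10)) = 252*(-4 - 40) = 252*(-44) = -11088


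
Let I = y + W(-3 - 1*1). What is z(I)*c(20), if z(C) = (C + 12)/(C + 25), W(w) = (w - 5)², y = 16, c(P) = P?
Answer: 1090/61 ≈ 17.869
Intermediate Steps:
W(w) = (-5 + w)²
I = 97 (I = 16 + (-5 + (-3 - 1*1))² = 16 + (-5 + (-3 - 1))² = 16 + (-5 - 4)² = 16 + (-9)² = 16 + 81 = 97)
z(C) = (12 + C)/(25 + C)
z(I)*c(20) = ((12 + 97)/(25 + 97))*20 = (109/122)*20 = 1090/61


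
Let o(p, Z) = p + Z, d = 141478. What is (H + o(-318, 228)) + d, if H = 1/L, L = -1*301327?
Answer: 42604021875/301327 ≈ 1.4139e+5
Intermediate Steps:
L = -301327
o(p, Z) = Z + p
H = -1/301327 (H = 1/(-301327) = -1/301327 ≈ -3.3187e-6)
(H + o(-318, 228)) + d = (-1/301327 + (228 - 318)) + 141478 = (-1/301327 - 90) + 141478 = -27119431/301327 + 141478 = 42604021875/301327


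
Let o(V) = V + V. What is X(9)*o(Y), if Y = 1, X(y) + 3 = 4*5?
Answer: 34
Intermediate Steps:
X(y) = 17 (X(y) = -3 + 4*5 = -3 + 20 = 17)
o(V) = 2*V
X(9)*o(Y) = 17*(2*1) = 17*2 = 34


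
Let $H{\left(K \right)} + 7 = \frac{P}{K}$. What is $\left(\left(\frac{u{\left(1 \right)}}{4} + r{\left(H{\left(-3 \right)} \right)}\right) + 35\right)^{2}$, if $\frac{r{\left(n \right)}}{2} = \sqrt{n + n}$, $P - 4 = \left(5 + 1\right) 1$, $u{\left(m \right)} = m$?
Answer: $\frac{55675}{48} + 47 i \sqrt{186} \approx 1159.9 + 640.99 i$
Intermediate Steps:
$P = 10$ ($P = 4 + \left(5 + 1\right) 1 = 4 + 6 \cdot 1 = 4 + 6 = 10$)
$H{\left(K \right)} = -7 + \frac{10}{K}$
$r{\left(n \right)} = 2 \sqrt{2} \sqrt{n}$ ($r{\left(n \right)} = 2 \sqrt{n + n} = 2 \sqrt{2 n} = 2 \sqrt{2} \sqrt{n}$)
$\left(\left(\frac{u{\left(1 \right)}}{4} + r{\left(H{\left(-3 \right)} \right)}\right) + 35\right)^{2} = \left(\left(\frac{1}{4} \cdot 1 + 2 \sqrt{2} \sqrt{-7 + \frac{10}{-3}}\right) + 35\right)^{2} = \left(\left(\frac{1}{4} \cdot 1 + 2 \sqrt{2} \sqrt{-7 + 10 \left(- \frac{1}{3}\right)}\right) + 35\right)^{2} = \left(\left(\frac{1}{4} + 2 \sqrt{2} \sqrt{-7 - \frac{10}{3}}\right) + 35\right)^{2} = \left(\left(\frac{1}{4} + 2 \sqrt{2} \sqrt{- \frac{31}{3}}\right) + 35\right)^{2} = \left(\left(\frac{1}{4} + 2 \sqrt{2} \frac{i \sqrt{93}}{3}\right) + 35\right)^{2} = \left(\left(\frac{1}{4} + \frac{2 i \sqrt{186}}{3}\right) + 35\right)^{2} = \left(\frac{141}{4} + \frac{2 i \sqrt{186}}{3}\right)^{2}$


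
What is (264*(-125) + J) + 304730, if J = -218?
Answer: 271512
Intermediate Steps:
(264*(-125) + J) + 304730 = (264*(-125) - 218) + 304730 = (-33000 - 218) + 304730 = -33218 + 304730 = 271512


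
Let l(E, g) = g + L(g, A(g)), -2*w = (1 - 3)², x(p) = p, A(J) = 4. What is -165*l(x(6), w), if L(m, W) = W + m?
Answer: 0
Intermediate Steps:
w = -2 (w = -(1 - 3)²/2 = -½*(-2)² = -½*4 = -2)
l(E, g) = 4 + 2*g (l(E, g) = g + (4 + g) = 4 + 2*g)
-165*l(x(6), w) = -165*(4 + 2*(-2)) = -165*(4 - 4) = -165*0 = 0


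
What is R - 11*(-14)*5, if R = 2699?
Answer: 3469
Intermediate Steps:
R - 11*(-14)*5 = 2699 - 11*(-14)*5 = 2699 - (-154)*5 = 2699 - 1*(-770) = 2699 + 770 = 3469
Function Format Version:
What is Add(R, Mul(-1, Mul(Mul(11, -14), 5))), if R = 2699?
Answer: 3469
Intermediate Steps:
Add(R, Mul(-1, Mul(Mul(11, -14), 5))) = Add(2699, Mul(-1, Mul(Mul(11, -14), 5))) = Add(2699, Mul(-1, Mul(-154, 5))) = Add(2699, Mul(-1, -770)) = Add(2699, 770) = 3469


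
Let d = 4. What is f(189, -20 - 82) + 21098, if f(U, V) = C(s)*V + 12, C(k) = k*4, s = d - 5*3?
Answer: 25598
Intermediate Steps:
s = -11 (s = 4 - 5*3 = 4 - 15 = -11)
C(k) = 4*k
f(U, V) = 12 - 44*V (f(U, V) = (4*(-11))*V + 12 = -44*V + 12 = 12 - 44*V)
f(189, -20 - 82) + 21098 = (12 - 44*(-20 - 82)) + 21098 = (12 - 44*(-102)) + 21098 = (12 + 4488) + 21098 = 4500 + 21098 = 25598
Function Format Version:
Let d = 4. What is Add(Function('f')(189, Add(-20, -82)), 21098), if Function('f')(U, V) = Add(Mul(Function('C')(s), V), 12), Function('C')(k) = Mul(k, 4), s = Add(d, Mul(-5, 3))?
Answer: 25598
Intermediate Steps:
s = -11 (s = Add(4, Mul(-5, 3)) = Add(4, -15) = -11)
Function('C')(k) = Mul(4, k)
Function('f')(U, V) = Add(12, Mul(-44, V)) (Function('f')(U, V) = Add(Mul(Mul(4, -11), V), 12) = Add(Mul(-44, V), 12) = Add(12, Mul(-44, V)))
Add(Function('f')(189, Add(-20, -82)), 21098) = Add(Add(12, Mul(-44, Add(-20, -82))), 21098) = Add(Add(12, Mul(-44, -102)), 21098) = Add(Add(12, 4488), 21098) = Add(4500, 21098) = 25598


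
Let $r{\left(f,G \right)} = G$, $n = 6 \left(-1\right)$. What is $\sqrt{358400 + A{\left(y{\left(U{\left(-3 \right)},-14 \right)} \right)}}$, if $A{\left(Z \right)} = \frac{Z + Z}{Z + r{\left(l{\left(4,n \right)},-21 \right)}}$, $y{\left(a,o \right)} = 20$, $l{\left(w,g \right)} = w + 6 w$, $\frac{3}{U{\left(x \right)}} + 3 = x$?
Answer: $34 \sqrt{310} \approx 598.63$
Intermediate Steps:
$U{\left(x \right)} = \frac{3}{-3 + x}$
$n = -6$
$l{\left(w,g \right)} = 7 w$
$A{\left(Z \right)} = \frac{2 Z}{-21 + Z}$ ($A{\left(Z \right)} = \frac{Z + Z}{Z - 21} = \frac{2 Z}{-21 + Z}$)
$\sqrt{358400 + A{\left(y{\left(U{\left(-3 \right)},-14 \right)} \right)}} = \sqrt{358400 + 2 \cdot 20 \frac{1}{-21 + 20}} = \sqrt{358400 + 2 \cdot 20 \frac{1}{-1}} = \sqrt{358400 + 2 \cdot 20 \left(-1\right)} = \sqrt{358400 - 40} = \sqrt{358360} = 34 \sqrt{310}$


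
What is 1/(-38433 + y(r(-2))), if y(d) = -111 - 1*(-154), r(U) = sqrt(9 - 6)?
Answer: -1/38390 ≈ -2.6048e-5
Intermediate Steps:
r(U) = sqrt(3)
y(d) = 43 (y(d) = -111 + 154 = 43)
1/(-38433 + y(r(-2))) = 1/(-38433 + 43) = 1/(-38390) = -1/38390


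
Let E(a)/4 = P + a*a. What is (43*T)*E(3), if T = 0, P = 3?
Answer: 0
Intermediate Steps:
E(a) = 12 + 4*a² (E(a) = 4*(3 + a*a) = 4*(3 + a²) = 12 + 4*a²)
(43*T)*E(3) = (43*0)*(12 + 4*3²) = 0*(12 + 4*9) = 0*(12 + 36) = 0*48 = 0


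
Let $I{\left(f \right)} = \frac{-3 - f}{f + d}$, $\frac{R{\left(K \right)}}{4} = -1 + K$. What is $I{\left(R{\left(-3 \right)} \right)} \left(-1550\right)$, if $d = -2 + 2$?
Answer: $\frac{10075}{8} \approx 1259.4$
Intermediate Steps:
$d = 0$
$R{\left(K \right)} = -4 + 4 K$ ($R{\left(K \right)} = 4 \left(-1 + K\right) = -4 + 4 K$)
$I{\left(f \right)} = \frac{-3 - f}{f}$ ($I{\left(f \right)} = \frac{-3 - f}{f + 0} = \frac{-3 - f}{f}$)
$I{\left(R{\left(-3 \right)} \right)} \left(-1550\right) = \frac{-3 - \left(-4 + 4 \left(-3\right)\right)}{-4 + 4 \left(-3\right)} \left(-1550\right) = \frac{-3 - \left(-4 - 12\right)}{-4 - 12} \left(-1550\right) = \frac{-3 - -16}{-16} \left(-1550\right) = - \frac{-3 + 16}{16} \left(-1550\right) = \left(- \frac{1}{16}\right) 13 \left(-1550\right) = \left(- \frac{13}{16}\right) \left(-1550\right) = \frac{10075}{8}$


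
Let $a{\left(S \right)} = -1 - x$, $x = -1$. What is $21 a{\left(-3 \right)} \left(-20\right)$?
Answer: $0$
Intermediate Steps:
$a{\left(S \right)} = 0$ ($a{\left(S \right)} = -1 - -1 = -1 + 1 = 0$)
$21 a{\left(-3 \right)} \left(-20\right) = 21 \cdot 0 \left(-20\right) = 0 \left(-20\right) = 0$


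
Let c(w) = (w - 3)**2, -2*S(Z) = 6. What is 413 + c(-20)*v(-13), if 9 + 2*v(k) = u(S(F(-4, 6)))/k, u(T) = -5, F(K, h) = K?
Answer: -24255/13 ≈ -1865.8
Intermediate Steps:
S(Z) = -3 (S(Z) = -1/2*6 = -3)
c(w) = (-3 + w)**2
v(k) = -9/2 - 5/(2*k) (v(k) = -9/2 + (-5/k)/2 = -9/2 - 5/(2*k))
413 + c(-20)*v(-13) = 413 + (-3 - 20)**2*((1/2)*(-5 - 9*(-13))/(-13)) = 413 + (-23)**2*((1/2)*(-1/13)*(-5 + 117)) = 413 + 529*((1/2)*(-1/13)*112) = 413 + 529*(-56/13) = 413 - 29624/13 = -24255/13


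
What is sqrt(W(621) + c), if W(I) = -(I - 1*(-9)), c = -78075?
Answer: 3*I*sqrt(8745) ≈ 280.54*I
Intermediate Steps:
W(I) = -9 - I (W(I) = -(I + 9) = -(9 + I) = -9 - I)
sqrt(W(621) + c) = sqrt((-9 - 1*621) - 78075) = sqrt((-9 - 621) - 78075) = sqrt(-630 - 78075) = sqrt(-78705) = 3*I*sqrt(8745)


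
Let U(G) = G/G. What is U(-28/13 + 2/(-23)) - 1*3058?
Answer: -3057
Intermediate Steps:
U(G) = 1
U(-28/13 + 2/(-23)) - 1*3058 = 1 - 1*3058 = 1 - 3058 = -3057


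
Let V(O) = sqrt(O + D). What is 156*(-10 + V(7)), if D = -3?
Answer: -1248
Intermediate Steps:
V(O) = sqrt(-3 + O) (V(O) = sqrt(O - 3) = sqrt(-3 + O))
156*(-10 + V(7)) = 156*(-10 + sqrt(-3 + 7)) = 156*(-10 + sqrt(4)) = 156*(-10 + 2) = 156*(-8) = -1248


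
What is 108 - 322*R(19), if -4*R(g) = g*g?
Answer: 58337/2 ≈ 29169.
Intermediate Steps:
R(g) = -g**2/4 (R(g) = -g*g/4 = -g**2/4)
108 - 322*R(19) = 108 - (-161)*19**2/2 = 108 - (-161)*361/2 = 108 - 322*(-361/4) = 108 + 58121/2 = 58337/2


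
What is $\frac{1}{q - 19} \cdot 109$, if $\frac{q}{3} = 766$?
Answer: $\frac{109}{2279} \approx 0.047828$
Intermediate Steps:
$q = 2298$ ($q = 3 \cdot 766 = 2298$)
$\frac{1}{q - 19} \cdot 109 = \frac{1}{2298 - 19} \cdot 109 = \frac{1}{2279} \cdot 109 = \frac{109}{2279}$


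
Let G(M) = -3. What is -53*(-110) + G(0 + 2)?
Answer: 5827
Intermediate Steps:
-53*(-110) + G(0 + 2) = -53*(-110) - 3 = 5830 - 3 = 5827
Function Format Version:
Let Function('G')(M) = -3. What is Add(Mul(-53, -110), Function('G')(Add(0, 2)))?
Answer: 5827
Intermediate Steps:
Add(Mul(-53, -110), Function('G')(Add(0, 2))) = Add(Mul(-53, -110), -3) = Add(5830, -3) = 5827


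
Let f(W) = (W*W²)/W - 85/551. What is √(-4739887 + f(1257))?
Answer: I*√959330023473/551 ≈ 1777.6*I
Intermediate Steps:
f(W) = -85/551 + W² (f(W) = W³/W - 85*1/551 = W² - 85/551 = -85/551 + W²)
√(-4739887 + f(1257)) = √(-4739887 + (-85/551 + 1257²)) = √(-4739887 + (-85/551 + 1580049)) = √(-4739887 + 870606914/551) = √(-1741070823/551) = I*√959330023473/551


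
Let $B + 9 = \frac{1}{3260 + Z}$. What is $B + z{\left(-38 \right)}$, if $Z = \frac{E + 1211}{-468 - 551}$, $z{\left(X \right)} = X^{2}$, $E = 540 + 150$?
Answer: $\frac{4764256984}{3320039} \approx 1435.0$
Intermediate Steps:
$E = 690$
$Z = - \frac{1901}{1019}$ ($Z = \frac{690 + 1211}{-468 - 551} = \frac{1901}{-1019} = 1901 \left(- \frac{1}{1019}\right) = - \frac{1901}{1019} \approx -1.8656$)
$B = - \frac{29879332}{3320039}$ ($B = -9 + \frac{1}{3260 - \frac{1901}{1019}} = -9 + \frac{1}{\frac{3320039}{1019}} = -9 + \frac{1019}{3320039} = - \frac{29879332}{3320039} \approx -8.9997$)
$B + z{\left(-38 \right)} = - \frac{29879332}{3320039} + \left(-38\right)^{2} = - \frac{29879332}{3320039} + 1444 = \frac{4764256984}{3320039}$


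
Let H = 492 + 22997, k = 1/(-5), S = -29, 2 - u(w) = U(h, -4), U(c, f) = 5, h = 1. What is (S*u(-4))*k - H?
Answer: -117532/5 ≈ -23506.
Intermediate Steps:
u(w) = -3 (u(w) = 2 - 1*5 = 2 - 5 = -3)
k = -1/5 ≈ -0.20000
H = 23489
(S*u(-4))*k - H = -29*(-3)*(-1/5) - 1*23489 = 87*(-1/5) - 23489 = -87/5 - 23489 = -117532/5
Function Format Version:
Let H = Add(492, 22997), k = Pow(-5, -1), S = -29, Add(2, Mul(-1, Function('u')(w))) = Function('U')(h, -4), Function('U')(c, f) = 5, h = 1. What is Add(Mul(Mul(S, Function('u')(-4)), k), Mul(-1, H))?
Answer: Rational(-117532, 5) ≈ -23506.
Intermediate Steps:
Function('u')(w) = -3 (Function('u')(w) = Add(2, Mul(-1, 5)) = Add(2, -5) = -3)
k = Rational(-1, 5) ≈ -0.20000
H = 23489
Add(Mul(Mul(S, Function('u')(-4)), k), Mul(-1, H)) = Add(Mul(Mul(-29, -3), Rational(-1, 5)), Mul(-1, 23489)) = Add(Mul(87, Rational(-1, 5)), -23489) = Add(Rational(-87, 5), -23489) = Rational(-117532, 5)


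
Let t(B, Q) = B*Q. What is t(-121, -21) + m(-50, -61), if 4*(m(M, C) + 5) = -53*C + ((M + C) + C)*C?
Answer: 23869/4 ≈ 5967.3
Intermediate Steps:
m(M, C) = -5 - 53*C/4 + C*(M + 2*C)/4 (m(M, C) = -5 + (-53*C + ((M + C) + C)*C)/4 = -5 + (-53*C + ((C + M) + C)*C)/4 = -5 + (-53*C + (M + 2*C)*C)/4 = -5 + (-53*C + C*(M + 2*C))/4 = -5 + (-53*C/4 + C*(M + 2*C)/4) = -5 - 53*C/4 + C*(M + 2*C)/4)
t(-121, -21) + m(-50, -61) = -121*(-21) + (-5 + (½)*(-61)² - 53/4*(-61) + (¼)*(-61)*(-50)) = 2541 + (-5 + (½)*3721 + 3233/4 + 1525/2) = 2541 + (-5 + 3721/2 + 3233/4 + 1525/2) = 2541 + 13705/4 = 23869/4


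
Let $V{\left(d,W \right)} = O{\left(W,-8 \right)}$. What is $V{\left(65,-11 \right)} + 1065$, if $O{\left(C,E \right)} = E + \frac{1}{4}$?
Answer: $\frac{4229}{4} \approx 1057.3$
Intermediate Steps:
$O{\left(C,E \right)} = \frac{1}{4} + E$ ($O{\left(C,E \right)} = E + \frac{1}{4} = \frac{1}{4} + E$)
$V{\left(d,W \right)} = - \frac{31}{4}$ ($V{\left(d,W \right)} = \frac{1}{4} - 8 = - \frac{31}{4}$)
$V{\left(65,-11 \right)} + 1065 = - \frac{31}{4} + 1065 = \frac{4229}{4}$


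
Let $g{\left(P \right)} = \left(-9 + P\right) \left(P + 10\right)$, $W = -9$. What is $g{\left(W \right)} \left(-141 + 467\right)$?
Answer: $-5868$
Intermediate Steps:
$g{\left(P \right)} = \left(-9 + P\right) \left(10 + P\right)$
$g{\left(W \right)} \left(-141 + 467\right) = \left(-90 - 9 + \left(-9\right)^{2}\right) \left(-141 + 467\right) = \left(-90 - 9 + 81\right) 326 = \left(-18\right) 326 = -5868$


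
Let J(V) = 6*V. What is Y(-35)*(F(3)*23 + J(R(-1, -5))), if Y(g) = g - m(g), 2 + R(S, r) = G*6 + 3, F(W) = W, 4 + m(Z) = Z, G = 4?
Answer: 876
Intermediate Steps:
m(Z) = -4 + Z
R(S, r) = 25 (R(S, r) = -2 + (4*6 + 3) = -2 + (24 + 3) = -2 + 27 = 25)
Y(g) = 4 (Y(g) = g - (-4 + g) = g + (4 - g) = 4)
Y(-35)*(F(3)*23 + J(R(-1, -5))) = 4*(3*23 + 6*25) = 4*(69 + 150) = 4*219 = 876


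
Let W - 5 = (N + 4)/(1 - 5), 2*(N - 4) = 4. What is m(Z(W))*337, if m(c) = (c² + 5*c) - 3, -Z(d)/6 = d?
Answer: 49539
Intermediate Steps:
N = 6 (N = 4 + (½)*4 = 4 + 2 = 6)
W = 5/2 (W = 5 + (6 + 4)/(1 - 5) = 5 + 10/(-4) = 5 + 10*(-¼) = 5 - 5/2 = 5/2 ≈ 2.5000)
Z(d) = -6*d
m(c) = -3 + c² + 5*c
m(Z(W))*337 = (-3 + (-6*5/2)² + 5*(-6*5/2))*337 = (-3 + (-15)² + 5*(-15))*337 = (-3 + 225 - 75)*337 = 147*337 = 49539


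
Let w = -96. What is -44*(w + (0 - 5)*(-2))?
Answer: 3784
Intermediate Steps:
-44*(w + (0 - 5)*(-2)) = -44*(-96 + (0 - 5)*(-2)) = -44*(-96 - 5*(-2)) = -44*(-96 + 10) = -44*(-86) = 3784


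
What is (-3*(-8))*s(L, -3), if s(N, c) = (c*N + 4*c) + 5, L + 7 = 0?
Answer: 336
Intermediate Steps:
L = -7 (L = -7 + 0 = -7)
s(N, c) = 5 + 4*c + N*c (s(N, c) = (N*c + 4*c) + 5 = (4*c + N*c) + 5 = 5 + 4*c + N*c)
(-3*(-8))*s(L, -3) = (-3*(-8))*(5 + 4*(-3) - 7*(-3)) = 24*(5 - 12 + 21) = 24*14 = 336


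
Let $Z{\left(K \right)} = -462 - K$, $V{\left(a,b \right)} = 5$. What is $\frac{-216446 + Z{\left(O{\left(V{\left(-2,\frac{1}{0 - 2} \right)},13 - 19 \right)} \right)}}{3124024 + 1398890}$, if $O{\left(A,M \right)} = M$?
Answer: $- \frac{108451}{2261457} \approx -0.047956$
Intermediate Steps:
$\frac{-216446 + Z{\left(O{\left(V{\left(-2,\frac{1}{0 - 2} \right)},13 - 19 \right)} \right)}}{3124024 + 1398890} = \frac{-216446 - \left(475 - 19\right)}{3124024 + 1398890} = \frac{-216446 - 456}{4522914} = \left(-216446 - 456\right) \frac{1}{4522914} = \left(-216902\right) \frac{1}{4522914} = - \frac{108451}{2261457}$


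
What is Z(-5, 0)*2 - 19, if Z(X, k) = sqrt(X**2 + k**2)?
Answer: -9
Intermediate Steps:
Z(-5, 0)*2 - 19 = sqrt((-5)**2 + 0**2)*2 - 19 = sqrt(25 + 0)*2 - 19 = sqrt(25)*2 - 19 = 5*2 - 19 = 10 - 19 = -9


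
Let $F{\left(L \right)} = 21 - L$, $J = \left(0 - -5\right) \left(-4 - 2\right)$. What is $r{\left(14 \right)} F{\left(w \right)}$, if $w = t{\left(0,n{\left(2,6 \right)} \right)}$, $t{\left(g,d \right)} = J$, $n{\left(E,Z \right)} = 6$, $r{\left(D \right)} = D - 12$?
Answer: $102$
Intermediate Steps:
$r{\left(D \right)} = -12 + D$
$J = -30$ ($J = \left(0 + 5\right) \left(-6\right) = 5 \left(-6\right) = -30$)
$t{\left(g,d \right)} = -30$
$w = -30$
$r{\left(14 \right)} F{\left(w \right)} = \left(-12 + 14\right) \left(21 - -30\right) = 2 \left(21 + 30\right) = 2 \cdot 51 = 102$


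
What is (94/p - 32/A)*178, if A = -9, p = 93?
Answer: 226772/279 ≈ 812.80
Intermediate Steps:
(94/p - 32/A)*178 = (94/93 - 32/(-9))*178 = (94*(1/93) - 32*(-⅑))*178 = (94/93 + 32/9)*178 = (1274/279)*178 = 226772/279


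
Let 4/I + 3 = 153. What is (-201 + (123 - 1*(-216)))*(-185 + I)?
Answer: -638158/25 ≈ -25526.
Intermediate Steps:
I = 2/75 (I = 4/(-3 + 153) = 4/150 = 4*(1/150) = 2/75 ≈ 0.026667)
(-201 + (123 - 1*(-216)))*(-185 + I) = (-201 + (123 - 1*(-216)))*(-185 + 2/75) = (-201 + (123 + 216))*(-13873/75) = (-201 + 339)*(-13873/75) = 138*(-13873/75) = -638158/25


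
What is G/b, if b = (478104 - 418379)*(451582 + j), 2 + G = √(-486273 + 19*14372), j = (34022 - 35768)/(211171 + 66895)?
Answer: -278066/3749822140163425 + 139033*I*√213205/3749822140163425 ≈ -7.4154e-11 + 1.712e-8*I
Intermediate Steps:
j = -873/139033 (j = -1746/278066 = -1746*1/278066 = -873/139033 ≈ -0.0062791)
G = -2 + I*√213205 (G = -2 + √(-486273 + 19*14372) = -2 + √(-486273 + 273068) = -2 + √(-213205) = -2 + I*√213205 ≈ -2.0 + 461.74*I)
b = 3749822140163425/139033 (b = (478104 - 418379)*(451582 - 873/139033) = 59725*(62784799333/139033) = 3749822140163425/139033 ≈ 2.6971e+10)
G/b = (-2 + I*√213205)/(3749822140163425/139033) = (-2 + I*√213205)*(139033/3749822140163425) = -278066/3749822140163425 + 139033*I*√213205/3749822140163425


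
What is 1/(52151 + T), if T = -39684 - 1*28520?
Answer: -1/16053 ≈ -6.2294e-5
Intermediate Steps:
T = -68204 (T = -39684 - 28520 = -68204)
1/(52151 + T) = 1/(52151 - 68204) = 1/(-16053) = -1/16053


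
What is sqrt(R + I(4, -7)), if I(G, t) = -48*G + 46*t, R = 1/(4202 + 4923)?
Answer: I*sqrt(1711940885)/1825 ≈ 22.672*I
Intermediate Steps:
R = 1/9125 ≈ 0.00010959
sqrt(R + I(4, -7)) = sqrt(1/9125 + (-48*4 + 46*(-7))) = sqrt(1/9125 + (-192 - 322)) = sqrt(1/9125 - 514) = sqrt(-4690249/9125) = I*sqrt(1711940885)/1825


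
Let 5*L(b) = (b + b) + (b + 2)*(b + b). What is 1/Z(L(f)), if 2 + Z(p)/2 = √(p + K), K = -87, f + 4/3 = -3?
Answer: -45/3991 - 3*I*√19055/7982 ≈ -0.011275 - 0.051882*I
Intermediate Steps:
f = -13/3 (f = -4/3 - 3 = -13/3 ≈ -4.3333)
L(b) = 2*b/5 + 2*b*(2 + b)/5 (L(b) = ((b + b) + (b + 2)*(b + b))/5 = (2*b + (2 + b)*(2*b))/5 = (2*b + 2*b*(2 + b))/5 = 2*b/5 + 2*b*(2 + b)/5)
Z(p) = -4 + 2*√(-87 + p) (Z(p) = -4 + 2*√(p - 87) = -4 + 2*√(-87 + p))
1/Z(L(f)) = 1/(-4 + 2*√(-87 + (⅖)*(-13/3)*(3 - 13/3))) = 1/(-4 + 2*√(-87 + (⅖)*(-13/3)*(-4/3))) = 1/(-4 + 2*√(-87 + 104/45)) = 1/(-4 + 2*√(-3811/45)) = 1/(-4 + 2*(I*√19055/15)) = 1/(-4 + 2*I*√19055/15)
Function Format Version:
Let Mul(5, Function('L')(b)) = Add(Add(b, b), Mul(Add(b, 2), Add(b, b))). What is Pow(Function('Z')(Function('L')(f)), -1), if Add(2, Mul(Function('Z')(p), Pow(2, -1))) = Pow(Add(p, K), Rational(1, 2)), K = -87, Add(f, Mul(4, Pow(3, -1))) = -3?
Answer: Add(Rational(-45, 3991), Mul(Rational(-3, 7982), I, Pow(19055, Rational(1, 2)))) ≈ Add(-0.011275, Mul(-0.051882, I))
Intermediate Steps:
f = Rational(-13, 3) (f = Add(Rational(-4, 3), -3) = Rational(-13, 3) ≈ -4.3333)
Function('L')(b) = Add(Mul(Rational(2, 5), b), Mul(Rational(2, 5), b, Add(2, b))) (Function('L')(b) = Mul(Rational(1, 5), Add(Add(b, b), Mul(Add(b, 2), Add(b, b)))) = Mul(Rational(1, 5), Add(Mul(2, b), Mul(Add(2, b), Mul(2, b)))) = Mul(Rational(1, 5), Add(Mul(2, b), Mul(2, b, Add(2, b)))) = Add(Mul(Rational(2, 5), b), Mul(Rational(2, 5), b, Add(2, b))))
Function('Z')(p) = Add(-4, Mul(2, Pow(Add(-87, p), Rational(1, 2)))) (Function('Z')(p) = Add(-4, Mul(2, Pow(Add(p, -87), Rational(1, 2)))) = Add(-4, Mul(2, Pow(Add(-87, p), Rational(1, 2)))))
Pow(Function('Z')(Function('L')(f)), -1) = Pow(Add(-4, Mul(2, Pow(Add(-87, Mul(Rational(2, 5), Rational(-13, 3), Add(3, Rational(-13, 3)))), Rational(1, 2)))), -1) = Pow(Add(-4, Mul(2, Pow(Add(-87, Mul(Rational(2, 5), Rational(-13, 3), Rational(-4, 3))), Rational(1, 2)))), -1) = Pow(Add(-4, Mul(2, Pow(Add(-87, Rational(104, 45)), Rational(1, 2)))), -1) = Pow(Add(-4, Mul(2, Pow(Rational(-3811, 45), Rational(1, 2)))), -1) = Pow(Add(-4, Mul(2, Mul(Rational(1, 15), I, Pow(19055, Rational(1, 2))))), -1) = Pow(Add(-4, Mul(Rational(2, 15), I, Pow(19055, Rational(1, 2)))), -1)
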